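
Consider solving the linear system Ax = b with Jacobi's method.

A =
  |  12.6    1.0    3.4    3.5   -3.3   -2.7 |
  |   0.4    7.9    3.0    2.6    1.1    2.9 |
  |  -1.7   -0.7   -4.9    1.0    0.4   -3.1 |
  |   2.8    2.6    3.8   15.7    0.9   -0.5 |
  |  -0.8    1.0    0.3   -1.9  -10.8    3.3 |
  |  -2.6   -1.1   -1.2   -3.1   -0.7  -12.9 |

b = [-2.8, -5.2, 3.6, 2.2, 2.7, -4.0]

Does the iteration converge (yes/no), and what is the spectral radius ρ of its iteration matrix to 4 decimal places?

yes, ρ = 0.7178

Diagonal D = diag(12.6, 7.9, -4.9, 15.7, -10.8, -12.9); L, U strict lower/upper.
Jacobi T = -D⁻¹(L+U): T[1,3] = -(2.6)/(7.9) = -0.3291; T[1,1] = 0.
  T[0,:] = [+0.0000, -0.0794, -0.2698, -0.2778, +0.2619, +0.2143]
  T[1,:] = [-0.0506, +0.0000, -0.3797, -0.3291, -0.1392, -0.3671]
  T[2,:] = [-0.3469, -0.1429, +0.0000, +0.2041, +0.0816, -0.6327]
  T[3,:] = [-0.1783, -0.1656, -0.2420, +0.0000, -0.0573, +0.0318]
  T[4,:] = [-0.0741, +0.0926, +0.0278, -0.1759, +0.0000, +0.3056]
  T[5,:] = [-0.2016, -0.0853, -0.0930, -0.2403, -0.0543, +0.0000]
|λ(T)| sorted: 0.7178, 0.3641, 0.3277, 0.3277, 0.2243, 0.2243.
ρ(T) = max|λ| = 0.7178; 0.7178 < 1: convergent.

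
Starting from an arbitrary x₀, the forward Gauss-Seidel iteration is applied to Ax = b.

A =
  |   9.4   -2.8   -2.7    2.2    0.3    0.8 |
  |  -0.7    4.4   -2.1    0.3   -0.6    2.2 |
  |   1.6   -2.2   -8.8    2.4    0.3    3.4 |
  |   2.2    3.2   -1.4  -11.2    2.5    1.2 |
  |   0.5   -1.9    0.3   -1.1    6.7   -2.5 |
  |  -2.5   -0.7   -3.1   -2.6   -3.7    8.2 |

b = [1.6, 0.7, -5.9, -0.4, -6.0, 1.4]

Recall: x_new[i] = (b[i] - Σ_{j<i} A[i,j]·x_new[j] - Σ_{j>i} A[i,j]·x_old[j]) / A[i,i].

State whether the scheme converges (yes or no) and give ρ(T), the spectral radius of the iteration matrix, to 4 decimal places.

yes, ρ = 0.5235

Diagonal D = diag(9.4, 4.4, -8.8, -11.2, 6.7, 8.2); L, U strict lower/upper.
T_GS = -(D+L)⁻¹U: row 0 first, T[0,5] = -(0.8)/(9.4) = -0.0851; later rows by forward substitution.
  T[0,:] = [+0.0000  +0.2979  +0.2872  -0.2340  -0.0319  -0.0851]
  T[1,:] = [+0.0000  +0.0474  +0.5230  -0.1054  +0.1313  -0.5135]
  T[2,:] = [+0.0000  +0.0423  -0.0785  +0.2565  -0.0045  +0.4993]
  T[3,:] = [+0.0000  +0.0668  +0.2157  -0.1082  +0.2550  -0.1187]
  T[4,:] = [+0.0000  +0.0003  +0.1658  -0.0417  +0.0817  +0.1920]
  T[5,:] = [+0.0000  +0.1321  +0.2457  -0.0365  +0.1175  +0.1680]
moduli |λ_i(T)| = 0.5235, 0.2963, 0.2963, 0.1464, 0.1464, 0.0000.
ρ(T) = max|λ| = 0.5235; 0.5235 < 1: convergent.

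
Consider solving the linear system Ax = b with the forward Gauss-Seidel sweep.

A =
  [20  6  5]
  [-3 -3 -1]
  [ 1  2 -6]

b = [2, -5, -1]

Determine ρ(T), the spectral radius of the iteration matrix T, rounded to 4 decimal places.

Split A = D + L + U, D = diag(20, -3, -6).
GS T = -(D+L)⁻¹U: row 0 first, T[0,1] = -(6)/(20) = -0.3000; later rows by forward substitution.
  T[0,:] = [+0.0000 -0.3000 -0.2500]
  T[1,:] = [+0.0000 +0.3000 -0.0833]
  T[2,:] = [+0.0000 +0.0500 -0.0694]
eigenvalue magnitudes: 0.2884, 0.0578, 0.0000.
ρ = 0.2884; 0.2884 < 1 ⇒ converges.

0.2884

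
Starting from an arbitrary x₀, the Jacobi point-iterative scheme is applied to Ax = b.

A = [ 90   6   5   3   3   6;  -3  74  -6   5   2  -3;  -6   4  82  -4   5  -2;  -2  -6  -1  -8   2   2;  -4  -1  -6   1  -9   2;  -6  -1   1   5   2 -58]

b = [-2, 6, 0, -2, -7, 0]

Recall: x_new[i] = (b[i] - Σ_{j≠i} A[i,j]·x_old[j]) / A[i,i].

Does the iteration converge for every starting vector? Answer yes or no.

Split A = D + L + U, D = diag(90, 74, 82, -8, -9, -58).
Jacobi T = -D⁻¹(L+U): T[1,0] = -(-3)/(74) = +0.0405; T[1,1] = 0.
  T[0,:] = [+0.0000, -0.0667, -0.0556, -0.0333, -0.0333, -0.0667]
  T[1,:] = [+0.0405, +0.0000, +0.0811, -0.0676, -0.0270, +0.0405]
  T[2,:] = [+0.0732, -0.0488, +0.0000, +0.0488, -0.0610, +0.0244]
  T[3,:] = [-0.2500, -0.7500, -0.1250, +0.0000, +0.2500, +0.2500]
  T[4,:] = [-0.4444, -0.1111, -0.6667, +0.1111, +0.0000, +0.2222]
  T[5,:] = [-0.1034, -0.0172, +0.0172, +0.0862, +0.0345, +0.0000]
|λ(T)| sorted: 0.4038, 0.3284, 0.2199, 0.1567, 0.1567, 0.0826.
spectral radius ρ = 0.4038; 0.4038 < 1 ⇒ converges.

yes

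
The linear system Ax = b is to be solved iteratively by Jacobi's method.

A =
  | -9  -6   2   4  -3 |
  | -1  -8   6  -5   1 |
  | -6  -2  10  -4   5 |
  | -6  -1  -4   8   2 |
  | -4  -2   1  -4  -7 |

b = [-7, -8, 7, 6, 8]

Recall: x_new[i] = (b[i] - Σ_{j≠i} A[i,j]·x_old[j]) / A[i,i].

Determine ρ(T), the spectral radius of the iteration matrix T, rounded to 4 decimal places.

A = D + L + U where D = diag(-9, -8, 10, 8, -7).
Jacobi: T = -D⁻¹(L+U), T[4,1] = -(-2)/(-7) = -0.2857; T[4,4] = 0.
  T[0,:] = [+0.0000, -0.6667, +0.2222, +0.4444, -0.3333]
  T[1,:] = [-0.1250, +0.0000, +0.7500, -0.6250, +0.1250]
  T[2,:] = [+0.6000, +0.2000, +0.0000, +0.4000, -0.5000]
  T[3,:] = [+0.7500, +0.1250, +0.5000, +0.0000, -0.2500]
  T[4,:] = [-0.5714, -0.2857, +0.1429, -0.5714, +0.0000]
eigenvalue magnitudes: 1.2246, 0.6853, 0.6853, 0.3626, 0.2876.
ρ = 1.2246; 1.2246 > 1, so it fails to converge.

1.2246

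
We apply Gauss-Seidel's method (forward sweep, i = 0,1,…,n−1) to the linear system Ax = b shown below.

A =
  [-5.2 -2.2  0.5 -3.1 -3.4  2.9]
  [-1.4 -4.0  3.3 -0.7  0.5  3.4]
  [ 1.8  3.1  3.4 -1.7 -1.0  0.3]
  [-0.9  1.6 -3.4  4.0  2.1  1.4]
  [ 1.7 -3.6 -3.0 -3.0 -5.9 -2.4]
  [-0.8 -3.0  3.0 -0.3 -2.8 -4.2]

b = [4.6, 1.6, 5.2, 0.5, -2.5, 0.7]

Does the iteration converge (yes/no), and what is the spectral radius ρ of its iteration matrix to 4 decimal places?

Diagonal D = diag(-5.2, -4, 3.4, 4, -5.9, -4.2); L, U strict lower/upper.
T_GS = -(D+L)⁻¹U: row 0 first, T[0,2] = -(0.5)/(-5.2) = +0.0962; later rows by forward substitution.
  T[0,:] = [+0.0000  -0.4231  +0.0962  -0.5962  -0.6538  +0.5577]
  T[1,:] = [+0.0000  +0.1481  +0.7913  +0.0337  +0.3538  +0.6548]
  T[2,:] = [+0.0000  +0.0890  -0.7724  +0.7849  +0.3176  -0.9805]
  T[3,:] = [+0.0000  -0.0788  -0.9515  +0.5196  -0.5437  -1.3199]
  T[4,:] = [+0.0000  -0.2174  +0.4214  -0.8556  -0.2894  +0.5241]
  T[5,:] = [+0.0000  +0.1889  -1.3483  +1.1835  +0.3304  -1.5294]
eigenvalue magnitudes: 1.4316, 0.9628, 0.3932, 0.1144, 0.1144, 0.0000.
ρ = 1.4316; 1.4316 > 1 ⇒ diverges.

no, ρ = 1.4316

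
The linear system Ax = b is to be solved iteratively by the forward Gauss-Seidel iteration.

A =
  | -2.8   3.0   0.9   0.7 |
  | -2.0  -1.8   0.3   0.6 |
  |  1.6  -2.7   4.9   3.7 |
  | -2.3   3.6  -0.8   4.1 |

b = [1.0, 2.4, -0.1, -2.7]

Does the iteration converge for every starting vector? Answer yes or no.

no

A = D + L + U where D = diag(-2.8, -1.8, 4.9, 4.1).
Gauss-Seidel: T = -(D+L)⁻¹U, row 0 first, T[0,3] = -(0.7)/(-2.8) = +0.2500; later rows by forward substitution.
  T[0,:] = [+0.0000 +1.0714 +0.3214 +0.2500]
  T[1,:] = [+0.0000 -1.1905 -0.1905 +0.0556]
  T[2,:] = [+0.0000 -1.0058 -0.2099 -0.8061]
  T[3,:] = [+0.0000 +1.4501 +0.3066 -0.0658]
|eigenvalues of T|: 1.2625, 0.2448, 0.2448, 0.0000.
spectral radius ρ = 1.2625; 1.2625 > 1 ⇒ diverges.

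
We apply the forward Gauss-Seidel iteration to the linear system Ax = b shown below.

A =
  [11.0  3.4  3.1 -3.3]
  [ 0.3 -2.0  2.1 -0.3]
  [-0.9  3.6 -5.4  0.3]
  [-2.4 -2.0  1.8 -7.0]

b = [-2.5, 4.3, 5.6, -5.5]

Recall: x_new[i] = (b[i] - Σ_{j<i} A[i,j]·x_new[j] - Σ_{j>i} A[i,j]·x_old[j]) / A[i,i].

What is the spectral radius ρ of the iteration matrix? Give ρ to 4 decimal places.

Diagonal D = diag(11, -2, -5.4, -7); L, U strict lower/upper.
Gauss-Seidel: T = -(D+L)⁻¹U, row 0 first, T[0,1] = -(3.4)/(11) = -0.3091; later rows by forward substitution.
  T[0,:] = [+0.0000 -0.3091 -0.2818 +0.3000]
  T[1,:] = [+0.0000 -0.0464 +1.0077 -0.1050]
  T[2,:] = [+0.0000 +0.0206 +0.7188 -0.0644]
  T[3,:] = [+0.0000 +0.1245 -0.0065 -0.0894]
|eigenvalues of T|: 0.7331, 0.0918, 0.0918, 0.0000.
ρ = 0.7331; 0.7331 < 1: convergent.

0.7331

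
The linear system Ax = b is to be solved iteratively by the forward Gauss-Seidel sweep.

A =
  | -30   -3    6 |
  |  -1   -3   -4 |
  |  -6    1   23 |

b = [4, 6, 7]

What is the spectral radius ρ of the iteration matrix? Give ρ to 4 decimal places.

Split A = D + L + U, D = diag(-30, -3, 23).
Gauss-Seidel: T = -(D+L)⁻¹U, row 0 first, T[0,1] = -(-3)/(-30) = -0.1000; later rows by forward substitution.
  T[0,:] = [+0.0000 -0.1000 +0.2000]
  T[1,:] = [+0.0000 +0.0333 -1.4000]
  T[2,:] = [+0.0000 -0.0275 +0.1130]
|eigenvalues of T|: 0.2735, 0.1272, 0.0000.
ρ(T) = max|λ| = 0.2735; 0.2735 < 1 ⇒ converges.

0.2735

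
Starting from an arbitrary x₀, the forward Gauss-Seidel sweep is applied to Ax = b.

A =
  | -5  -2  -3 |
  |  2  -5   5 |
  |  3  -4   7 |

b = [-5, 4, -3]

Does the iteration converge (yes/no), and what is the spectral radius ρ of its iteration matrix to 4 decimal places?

A = D + L + U where D = diag(-5, -5, 7).
Gauss-Seidel: T = -(D+L)⁻¹U, row 0 first, T[0,1] = -(-2)/(-5) = -0.4000; later rows by forward substitution.
  T[0,:] = [+0.0000  -0.4000  -0.6000]
  T[1,:] = [+0.0000  -0.1600  +0.7600]
  T[2,:] = [+0.0000  +0.0800  +0.6914]
moduli |λ_i(T)| = 0.7577, 0.2263, 0.0000.
ρ = 0.7577; 0.7577 < 1, so it converges for any x₀.

yes, ρ = 0.7577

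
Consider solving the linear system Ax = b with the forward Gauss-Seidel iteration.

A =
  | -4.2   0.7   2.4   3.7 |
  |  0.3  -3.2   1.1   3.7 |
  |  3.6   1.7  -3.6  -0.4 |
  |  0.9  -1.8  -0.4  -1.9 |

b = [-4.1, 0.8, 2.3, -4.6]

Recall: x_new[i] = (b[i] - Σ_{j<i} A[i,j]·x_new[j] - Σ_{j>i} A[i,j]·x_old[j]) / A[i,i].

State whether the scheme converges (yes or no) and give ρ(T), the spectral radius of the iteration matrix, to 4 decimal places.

yes, ρ = 0.8816

A = D + L + U where D = diag(-4.2, -3.2, -3.6, -1.9).
Gauss-Seidel: T = -(D+L)⁻¹U, row 0 first, T[0,3] = -(3.7)/(-4.2) = +0.8810; later rows by forward substitution.
  T[0,:] = [+0.0000 +0.1667 +0.5714 +0.8810]
  T[1,:] = [+0.0000 +0.0156 +0.3973 +1.2388]
  T[2,:] = [+0.0000 +0.1740 +0.7591 +1.3548]
  T[3,:] = [+0.0000 +0.0275 -0.2655 -1.0416]
eigenvalue magnitudes: 0.8816, 0.6091, 0.0056, 0.0000.
ρ(T) = max|λ| = 0.8816; 0.8816 < 1, so it converges for any x₀.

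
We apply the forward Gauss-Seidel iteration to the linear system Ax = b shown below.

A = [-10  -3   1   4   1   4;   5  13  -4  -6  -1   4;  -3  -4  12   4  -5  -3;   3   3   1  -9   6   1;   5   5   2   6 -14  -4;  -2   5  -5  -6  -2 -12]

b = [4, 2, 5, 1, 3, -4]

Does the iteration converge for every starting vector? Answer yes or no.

A = D + L + U where D = diag(-10, 13, 12, -9, -14, -12).
GS T = -(D+L)⁻¹U: row 0 first, T[0,1] = -(-3)/(-10) = -0.3000; later rows by forward substitution.
  T[0,:] = [+0.0000 -0.3000 +0.1000 +0.4000 +0.1000 +0.4000]
  T[1,:] = [+0.0000 +0.1154 +0.2692 +0.3077 +0.0385 -0.4615]
  T[2,:] = [+0.0000 -0.0365 +0.1147 -0.1308 +0.4545 +0.1962]
  T[3,:] = [+0.0000 -0.0656 +0.1358 +0.2214 +0.7633 +0.1124]
  T[4,:] = [+0.0000 -0.0993 +0.2065 +0.3289 +0.4415 -0.2315]
  T[5,:] = [+0.0000 +0.1626 -0.0546 -0.0495 -0.6453 -0.3583]
|λ(T)| sorted: 0.8671, 0.5525, 0.1604, 0.1604, 0.0793, 0.0000.
ρ(T) = max|λ| = 0.8671; 0.8671 < 1: convergent.

yes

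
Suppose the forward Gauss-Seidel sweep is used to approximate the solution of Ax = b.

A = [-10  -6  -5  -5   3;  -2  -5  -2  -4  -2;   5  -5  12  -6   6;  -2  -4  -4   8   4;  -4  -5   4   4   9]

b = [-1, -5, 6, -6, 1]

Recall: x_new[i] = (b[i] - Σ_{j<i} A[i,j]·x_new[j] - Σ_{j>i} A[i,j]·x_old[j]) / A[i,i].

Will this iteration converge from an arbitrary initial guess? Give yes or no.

Let D = diag(-10, -5, 12, 8, 9); L, U the strict triangles.
T_GS = -(D+L)⁻¹U: row 0 first, T[0,1] = -(-6)/(-10) = -0.6000; later rows by forward substitution.
  T[0,:] = [+0.0000  -0.6000  -0.5000  -0.5000  +0.3000]
  T[1,:] = [+0.0000  +0.2400  -0.2000  -0.6000  -0.5200]
  T[2,:] = [+0.0000  +0.3500  +0.1250  +0.4583  -0.8417]
  T[3,:] = [+0.0000  +0.1450  -0.1625  -0.1958  -1.1058]
  T[4,:] = [+0.0000  -0.3533  -0.3167  -0.6722  +0.7100]
|λ(T)| sorted: 1.3899, 0.7159, 0.2958, 0.0906, 0.0000.
ρ(T) = max|λ| = 1.3899; 1.3899 > 1: divergent.

no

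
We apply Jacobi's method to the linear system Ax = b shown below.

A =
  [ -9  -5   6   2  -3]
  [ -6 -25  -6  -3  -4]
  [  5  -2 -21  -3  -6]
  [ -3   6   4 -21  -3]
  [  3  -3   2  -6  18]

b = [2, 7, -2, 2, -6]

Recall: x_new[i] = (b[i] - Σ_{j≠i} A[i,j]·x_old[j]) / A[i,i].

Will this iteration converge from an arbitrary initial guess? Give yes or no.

Diagonal D = diag(-9, -25, -21, -21, 18); L, U strict lower/upper.
Jacobi: T = -D⁻¹(L+U), T[1,3] = -(-3)/(-25) = -0.1200; T[1,1] = 0.
  T[0,:] = [+0.0000 -0.5556 +0.6667 +0.2222 -0.3333]
  T[1,:] = [-0.2400 +0.0000 -0.2400 -0.1200 -0.1600]
  T[2,:] = [+0.2381 -0.0952 +0.0000 -0.1429 -0.2857]
  T[3,:] = [-0.1429 +0.2857 +0.1905 +0.0000 -0.1429]
  T[4,:] = [-0.1667 +0.1667 -0.1111 +0.3333 +0.0000]
eigenvalue magnitudes: 0.7328, 0.4150, 0.4150, 0.4145, 0.3241.
ρ(T) = max|λ| = 0.7328; 0.7328 < 1: convergent.

yes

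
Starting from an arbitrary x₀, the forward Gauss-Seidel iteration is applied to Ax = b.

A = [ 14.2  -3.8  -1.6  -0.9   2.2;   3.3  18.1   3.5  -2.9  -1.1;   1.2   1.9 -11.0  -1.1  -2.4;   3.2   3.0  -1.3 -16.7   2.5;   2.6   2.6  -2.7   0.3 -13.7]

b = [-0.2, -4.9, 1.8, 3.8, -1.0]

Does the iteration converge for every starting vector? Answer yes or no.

yes

Split A = D + L + U, D = diag(14.2, 18.1, -11, -16.7, -13.7).
GS T = -(D+L)⁻¹U: row 0 first, T[0,3] = -(-0.9)/(14.2) = +0.0634; later rows by forward substitution.
  T[0,:] = [+0.0000, +0.2676, +0.1127, +0.0634, -0.1549]
  T[1,:] = [+0.0000, -0.0488, -0.2139, +0.1487, +0.0890]
  T[2,:] = [+0.0000, +0.0208, -0.0247, -0.0674, -0.2197]
  T[3,:] = [+0.0000, +0.0409, -0.0149, +0.0441, +0.1531]
  T[4,:] = [+0.0000, +0.0383, -0.0147, +0.0545, +0.0341]
|λ(T)| sorted: 0.2148, 0.1337, 0.1337, 0.0383, 0.0000.
spectral radius ρ = 0.2148; 0.2148 < 1, so it converges for any x₀.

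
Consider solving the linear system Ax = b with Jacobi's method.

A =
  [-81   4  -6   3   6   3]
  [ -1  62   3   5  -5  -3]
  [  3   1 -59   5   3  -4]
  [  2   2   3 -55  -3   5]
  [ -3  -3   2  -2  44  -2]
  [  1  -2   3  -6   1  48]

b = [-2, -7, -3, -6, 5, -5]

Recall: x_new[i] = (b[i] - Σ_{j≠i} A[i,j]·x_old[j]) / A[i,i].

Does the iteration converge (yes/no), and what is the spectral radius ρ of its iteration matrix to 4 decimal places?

yes, ρ = 0.1602

A = D + L + U where D = diag(-81, 62, -59, -55, 44, 48).
Jacobi T = -D⁻¹(L+U): T[5,0] = -(1)/(48) = -0.0208; T[5,5] = 0.
  T[0,:] = [+0.0000  +0.0494  -0.0741  +0.0370  +0.0741  +0.0370]
  T[1,:] = [+0.0161  +0.0000  -0.0484  -0.0806  +0.0806  +0.0484]
  T[2,:] = [+0.0508  +0.0169  +0.0000  +0.0847  +0.0508  -0.0678]
  T[3,:] = [+0.0364  +0.0364  +0.0545  +0.0000  -0.0545  +0.0909]
  T[4,:] = [+0.0682  +0.0682  -0.0455  +0.0455  +0.0000  +0.0455]
  T[5,:] = [-0.0208  +0.0417  -0.0625  +0.1250  -0.0208  +0.0000]
|λ(T)| sorted: 0.1602, 0.1184, 0.1184, 0.0735, 0.0676, 0.0180.
ρ = 0.1602; 0.1602 < 1, so it converges for any x₀.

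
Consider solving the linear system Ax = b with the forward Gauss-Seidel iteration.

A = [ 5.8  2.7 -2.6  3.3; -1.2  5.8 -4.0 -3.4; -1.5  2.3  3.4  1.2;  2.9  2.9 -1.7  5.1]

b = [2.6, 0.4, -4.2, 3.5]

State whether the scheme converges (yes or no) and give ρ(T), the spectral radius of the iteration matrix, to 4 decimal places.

Write A = D+L+U with D = diag(5.8, 5.8, 3.4, 5.1).
T_GS = -(D+L)⁻¹U: row 0 first, T[0,3] = -(3.3)/(5.8) = -0.5690; later rows by forward substitution.
  T[0,:] = [+0.0000  -0.4655  +0.4483  -0.5690]
  T[1,:] = [+0.0000  -0.0963  +0.7824  +0.4685]
  T[2,:] = [+0.0000  -0.1402  -0.3315  -0.9209]
  T[3,:] = [+0.0000  +0.2727  -0.8103  -0.2498]
eigenvalue magnitudes: 1.2291, 0.4294, 0.1221, 0.0000.
ρ(T) = max|λ| = 1.2291; 1.2291 > 1, so it fails to converge.

no, ρ = 1.2291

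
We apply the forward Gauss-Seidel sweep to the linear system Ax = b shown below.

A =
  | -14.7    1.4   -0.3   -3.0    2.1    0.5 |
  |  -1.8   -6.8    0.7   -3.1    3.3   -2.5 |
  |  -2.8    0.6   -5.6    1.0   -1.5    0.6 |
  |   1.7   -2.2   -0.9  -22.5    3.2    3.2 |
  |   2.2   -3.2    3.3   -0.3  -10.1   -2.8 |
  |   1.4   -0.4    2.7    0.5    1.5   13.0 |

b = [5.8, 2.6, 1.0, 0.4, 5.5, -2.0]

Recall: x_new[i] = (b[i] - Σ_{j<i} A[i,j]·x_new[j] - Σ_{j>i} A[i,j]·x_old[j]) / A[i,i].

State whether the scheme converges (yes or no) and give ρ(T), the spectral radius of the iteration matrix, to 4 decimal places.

yes, ρ = 0.1826

Let D = diag(-14.7, -6.8, -5.6, -22.5, -10.1, 13); L, U the strict triangles.
Gauss-Seidel: T = -(D+L)⁻¹U, row 0 first, T[0,2] = -(-0.3)/(-14.7) = -0.0204; later rows by forward substitution.
  T[0,:] = [+0.0000  +0.0952  -0.0204  -0.2041  +0.1429  +0.0340]
  T[1,:] = [+0.0000  -0.0252  +0.1083  -0.4019  +0.4475  -0.3767]
  T[2,:] = [+0.0000  -0.0503  +0.0218  +0.2376  -0.2913  +0.0498]
  T[3,:] = [+0.0000  +0.0117  -0.0130  +0.0144  +0.1209  +0.1796]
  T[4,:] = [+0.0000  +0.0119  -0.0313  +0.1601  -0.2094  -0.1396]
  T[5,:] = [+0.0000  -0.0024  +0.0051  -0.0587  +0.0784  -0.0164]
|λ(T)| sorted: 0.1826, 0.1382, 0.0780, 0.0780, 0.0483, 0.0000.
spectral radius ρ = 0.1826; 0.1826 < 1: convergent.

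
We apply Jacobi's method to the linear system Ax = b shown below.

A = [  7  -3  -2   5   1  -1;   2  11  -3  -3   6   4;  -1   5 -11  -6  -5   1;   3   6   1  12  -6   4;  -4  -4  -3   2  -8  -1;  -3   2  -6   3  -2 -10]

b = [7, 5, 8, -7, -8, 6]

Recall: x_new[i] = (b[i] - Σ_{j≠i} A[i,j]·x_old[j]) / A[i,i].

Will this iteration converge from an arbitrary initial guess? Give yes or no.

no

Split A = D + L + U, D = diag(7, 11, -11, 12, -8, -10).
Jacobi: T = -D⁻¹(L+U), T[1,5] = -(4)/(11) = -0.3636; T[1,1] = 0.
  T[0,:] = [+0.0000  +0.4286  +0.2857  -0.7143  -0.1429  +0.1429]
  T[1,:] = [-0.1818  +0.0000  +0.2727  +0.2727  -0.5455  -0.3636]
  T[2,:] = [-0.0909  +0.4545  +0.0000  -0.5455  -0.4545  +0.0909]
  T[3,:] = [-0.2500  -0.5000  -0.0833  +0.0000  +0.5000  -0.3333]
  T[4,:] = [-0.5000  -0.5000  -0.3750  +0.2500  +0.0000  -0.1250]
  T[5,:] = [-0.3000  +0.2000  -0.6000  +0.3000  -0.2000  +0.0000]
|roots of det(T-λI)|: 1.1559, 0.5766, 0.5766, 0.4960, 0.4960, 0.1649.
spectral radius ρ = 1.1559; 1.1559 > 1 ⇒ diverges.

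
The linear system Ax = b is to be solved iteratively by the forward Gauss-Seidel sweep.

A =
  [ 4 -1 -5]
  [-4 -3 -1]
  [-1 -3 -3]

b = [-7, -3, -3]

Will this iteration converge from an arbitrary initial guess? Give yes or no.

Write A = D+L+U with D = diag(4, -3, -3).
Gauss-Seidel: T = -(D+L)⁻¹U, row 0 first, T[0,1] = -(-1)/(4) = +0.2500; later rows by forward substitution.
  T[0,:] = [+0.0000  +0.2500  +1.2500]
  T[1,:] = [+0.0000  -0.3333  -2.0000]
  T[2,:] = [+0.0000  +0.2500  +1.5833]
moduli |λ_i(T)| = 1.2718, 0.0218, 0.0000.
ρ(T) = max|λ| = 1.2718; 1.2718 > 1 ⇒ diverges.

no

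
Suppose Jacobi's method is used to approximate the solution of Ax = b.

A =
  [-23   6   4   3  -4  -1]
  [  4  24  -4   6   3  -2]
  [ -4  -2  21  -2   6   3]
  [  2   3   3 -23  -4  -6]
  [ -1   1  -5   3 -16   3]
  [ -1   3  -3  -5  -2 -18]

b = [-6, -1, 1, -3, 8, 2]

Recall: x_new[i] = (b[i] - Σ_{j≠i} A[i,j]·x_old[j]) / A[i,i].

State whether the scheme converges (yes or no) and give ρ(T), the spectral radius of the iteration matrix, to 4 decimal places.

Split A = D + L + U, D = diag(-23, 24, 21, -23, -16, -18).
Jacobi: T = -D⁻¹(L+U), T[2,0] = -(-4)/(21) = +0.1905; T[2,2] = 0.
  T[0,:] = [+0.0000  +0.2609  +0.1739  +0.1304  -0.1739  -0.0435]
  T[1,:] = [-0.1667  +0.0000  +0.1667  -0.2500  -0.1250  +0.0833]
  T[2,:] = [+0.1905  +0.0952  +0.0000  +0.0952  -0.2857  -0.1429]
  T[3,:] = [+0.0870  +0.1304  +0.1304  +0.0000  -0.1739  -0.2609]
  T[4,:] = [-0.0625  +0.0625  -0.3125  +0.1875  +0.0000  +0.1875]
  T[5,:] = [-0.0556  +0.1667  -0.1667  -0.2778  -0.1111  +0.0000]
moduli |λ_i(T)| = 0.5184, 0.2882, 0.2882, 0.2512, 0.2512, 0.1398.
spectral radius ρ = 0.5184; 0.5184 < 1: convergent.

yes, ρ = 0.5184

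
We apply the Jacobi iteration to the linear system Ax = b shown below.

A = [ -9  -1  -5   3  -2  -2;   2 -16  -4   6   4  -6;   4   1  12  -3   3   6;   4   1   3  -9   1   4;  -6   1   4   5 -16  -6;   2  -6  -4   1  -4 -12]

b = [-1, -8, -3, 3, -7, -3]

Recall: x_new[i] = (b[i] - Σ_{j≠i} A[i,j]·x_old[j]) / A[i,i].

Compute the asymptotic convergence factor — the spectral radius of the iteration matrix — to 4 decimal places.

1.1383

Split A = D + L + U, D = diag(-9, -16, 12, -9, -16, -12).
Jacobi: T = -D⁻¹(L+U), T[1,3] = -(6)/(-16) = +0.3750; T[1,1] = 0.
  T[0,:] = [+0.0000 -0.1111 -0.5556 +0.3333 -0.2222 -0.2222]
  T[1,:] = [+0.1250 +0.0000 -0.2500 +0.3750 +0.2500 -0.3750]
  T[2,:] = [-0.3333 -0.0833 +0.0000 +0.2500 -0.2500 -0.5000]
  T[3,:] = [+0.4444 +0.1111 +0.3333 +0.0000 +0.1111 +0.4444]
  T[4,:] = [-0.3750 +0.0625 +0.2500 +0.3125 +0.0000 -0.3750]
  T[5,:] = [+0.1667 -0.5000 -0.3333 +0.0833 -0.3333 +0.0000]
eigenvalue magnitudes: 1.1383, 0.6860, 0.4867, 0.2844, 0.2402, 0.2402.
spectral radius ρ = 1.1383; 1.1383 > 1, so it fails to converge.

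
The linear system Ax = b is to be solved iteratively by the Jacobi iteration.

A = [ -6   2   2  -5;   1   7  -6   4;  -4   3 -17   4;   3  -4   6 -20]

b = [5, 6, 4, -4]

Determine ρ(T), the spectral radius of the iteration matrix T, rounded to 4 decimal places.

0.6039

Split A = D + L + U, D = diag(-6, 7, -17, -20).
T_J = -D⁻¹(L+U): T[1,3] = -(4)/(7) = -0.5714; T[1,1] = 0.
  T[0,:] = [+0.0000, +0.3333, +0.3333, -0.8333]
  T[1,:] = [-0.1429, +0.0000, +0.8571, -0.5714]
  T[2,:] = [-0.2353, +0.1765, +0.0000, +0.2353]
  T[3,:] = [+0.1500, -0.2000, +0.3000, +0.0000]
|λ(T)| sorted: 0.6039, 0.4444, 0.4444, 0.2067.
spectral radius ρ = 0.6039; 0.6039 < 1 ⇒ converges.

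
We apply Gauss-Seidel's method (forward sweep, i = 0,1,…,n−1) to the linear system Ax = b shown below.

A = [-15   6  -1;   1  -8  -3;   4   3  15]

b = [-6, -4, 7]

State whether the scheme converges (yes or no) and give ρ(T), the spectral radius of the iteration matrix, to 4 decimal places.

yes, ρ = 0.2849

Let D = diag(-15, -8, 15); L, U the strict triangles.
Gauss-Seidel: T = -(D+L)⁻¹U, row 0 first, T[0,1] = -(6)/(-15) = +0.4000; later rows by forward substitution.
  T[0,:] = [+0.0000, +0.4000, -0.0667]
  T[1,:] = [+0.0000, +0.0500, -0.3833]
  T[2,:] = [+0.0000, -0.1167, +0.0944]
|roots of det(T-λI)|: 0.2849, 0.1404, 0.0000.
spectral radius ρ = 0.2849; 0.2849 < 1: convergent.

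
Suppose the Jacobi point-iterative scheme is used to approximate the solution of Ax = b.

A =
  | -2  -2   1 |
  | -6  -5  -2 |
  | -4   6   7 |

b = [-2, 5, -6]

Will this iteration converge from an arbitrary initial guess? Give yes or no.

Let D = diag(-2, -5, 7); L, U the strict triangles.
Jacobi: T = -D⁻¹(L+U), T[0,1] = -(-2)/(-2) = -1.0000; T[0,0] = 0.
  T[0,:] = [+0.0000, -1.0000, +0.5000]
  T[1,:] = [-1.2000, +0.0000, -0.4000]
  T[2,:] = [+0.5714, -0.8571, +0.0000]
moduli |λ_i(T)| = 1.5220, 1.0628, 0.4592.
ρ = 1.5220; 1.5220 > 1: divergent.

no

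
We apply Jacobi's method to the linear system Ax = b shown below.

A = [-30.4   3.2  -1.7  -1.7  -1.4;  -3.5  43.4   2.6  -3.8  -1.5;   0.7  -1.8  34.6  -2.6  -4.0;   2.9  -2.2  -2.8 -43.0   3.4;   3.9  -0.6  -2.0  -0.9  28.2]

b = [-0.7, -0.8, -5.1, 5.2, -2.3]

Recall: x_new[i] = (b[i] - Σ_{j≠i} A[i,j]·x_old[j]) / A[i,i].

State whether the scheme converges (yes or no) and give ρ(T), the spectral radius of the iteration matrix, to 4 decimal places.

yes, ρ = 0.1575

A = D + L + U where D = diag(-30.4, 43.4, 34.6, -43, 28.2).
Jacobi T = -D⁻¹(L+U): T[2,0] = -(0.7)/(34.6) = -0.0202; T[2,2] = 0.
  T[0,:] = [+0.0000 +0.1053 -0.0559 -0.0559 -0.0461]
  T[1,:] = [+0.0806 +0.0000 -0.0599 +0.0876 +0.0346]
  T[2,:] = [-0.0202 +0.0520 +0.0000 +0.0751 +0.1156]
  T[3,:] = [+0.0674 -0.0512 -0.0651 +0.0000 +0.0791]
  T[4,:] = [-0.1383 +0.0213 +0.0709 +0.0319 +0.0000]
eigenvalue magnitudes: 0.1575, 0.1143, 0.1143, 0.0751, 0.0751.
ρ(T) = max|λ| = 0.1575; 0.1575 < 1: convergent.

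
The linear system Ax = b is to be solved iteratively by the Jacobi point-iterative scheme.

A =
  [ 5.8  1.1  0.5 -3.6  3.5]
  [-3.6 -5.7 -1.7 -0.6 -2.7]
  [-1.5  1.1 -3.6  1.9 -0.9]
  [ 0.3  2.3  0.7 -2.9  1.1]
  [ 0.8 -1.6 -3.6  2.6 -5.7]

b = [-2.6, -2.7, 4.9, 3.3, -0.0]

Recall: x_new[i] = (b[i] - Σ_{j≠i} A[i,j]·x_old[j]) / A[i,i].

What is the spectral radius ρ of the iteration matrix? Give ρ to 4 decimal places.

1.2741

Let D = diag(5.8, -5.7, -3.6, -2.9, -5.7); L, U the strict triangles.
Jacobi T = -D⁻¹(L+U): T[2,3] = -(1.9)/(-3.6) = +0.5278; T[2,2] = 0.
  T[0,:] = [+0.0000 -0.1897 -0.0862 +0.6207 -0.6034]
  T[1,:] = [-0.6316 +0.0000 -0.2982 -0.1053 -0.4737]
  T[2,:] = [-0.4167 +0.3056 +0.0000 +0.5278 -0.2500]
  T[3,:] = [+0.1034 +0.7931 +0.2414 +0.0000 +0.3793]
  T[4,:] = [+0.1404 -0.2807 -0.6316 +0.4561 +0.0000]
eigenvalue magnitudes: 1.2741, 0.7559, 0.7559, 0.3802, 0.3802.
ρ = 1.2741; 1.2741 > 1, so it fails to converge.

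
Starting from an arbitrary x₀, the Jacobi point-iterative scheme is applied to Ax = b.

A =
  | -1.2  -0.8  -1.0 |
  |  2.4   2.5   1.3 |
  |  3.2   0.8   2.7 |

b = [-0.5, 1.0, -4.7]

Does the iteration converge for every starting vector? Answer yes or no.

no

Write A = D+L+U with D = diag(-1.2, 2.5, 2.7).
Jacobi: T = -D⁻¹(L+U), T[1,2] = -(1.3)/(2.5) = -0.5200; T[1,1] = 0.
  T[0,:] = [+0.0000 -0.6667 -0.8333]
  T[1,:] = [-0.9600 +0.0000 -0.5200]
  T[2,:] = [-1.1852 -0.2963 +0.0000]
moduli |λ_i(T)| = 1.4889, 1.0895, 0.3994.
spectral radius ρ = 1.4889; 1.4889 > 1, so it fails to converge.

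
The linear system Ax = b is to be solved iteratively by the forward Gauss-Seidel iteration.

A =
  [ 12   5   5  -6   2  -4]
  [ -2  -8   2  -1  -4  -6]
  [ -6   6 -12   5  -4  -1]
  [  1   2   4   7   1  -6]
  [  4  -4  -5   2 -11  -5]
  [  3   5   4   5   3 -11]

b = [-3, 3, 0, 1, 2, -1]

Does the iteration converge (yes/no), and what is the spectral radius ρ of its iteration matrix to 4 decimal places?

Split A = D + L + U, D = diag(12, -8, -12, 7, -11, -11).
GS T = -(D+L)⁻¹U: row 0 first, T[0,1] = -(5)/(12) = -0.4167; later rows by forward substitution.
  T[0,:] = [+0.0000 -0.4167 -0.4167 +0.5000 -0.1667 +0.3333]
  T[1,:] = [+0.0000 +0.1042 +0.3542 -0.2500 -0.4583 -0.8333]
  T[2,:] = [+0.0000 +0.2604 +0.3854 +0.0417 -0.4792 -0.6667]
  T[3,:] = [+0.0000 -0.1190 -0.2619 -0.0238 +0.2857 +1.4286]
  T[4,:] = [+0.0000 -0.3294 -0.5031 +0.2495 +0.3758 +0.5325]
  T[5,:] = [+0.0000 -0.1155 -0.0688 +0.0951 -0.1957 +0.2643]
moduli |λ_i(T)| = 1.1899, 0.4884, 0.4520, 0.0868, 0.0337, 0.0000.
ρ = 1.1899; 1.1899 > 1 ⇒ diverges.

no, ρ = 1.1899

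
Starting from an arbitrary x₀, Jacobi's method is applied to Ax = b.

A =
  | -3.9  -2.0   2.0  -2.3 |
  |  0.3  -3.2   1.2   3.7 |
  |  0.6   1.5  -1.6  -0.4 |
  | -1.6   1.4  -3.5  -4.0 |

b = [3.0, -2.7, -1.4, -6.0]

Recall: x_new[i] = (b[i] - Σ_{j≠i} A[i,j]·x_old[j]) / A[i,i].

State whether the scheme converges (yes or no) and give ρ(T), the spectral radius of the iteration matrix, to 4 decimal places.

no, ρ = 1.2910

A = D + L + U where D = diag(-3.9, -3.2, -1.6, -4).
Jacobi T = -D⁻¹(L+U): T[0,2] = -(2)/(-3.9) = +0.5128; T[0,0] = 0.
  T[0,:] = [+0.0000, -0.5128, +0.5128, -0.5897]
  T[1,:] = [+0.0938, +0.0000, +0.3750, +1.1562]
  T[2,:] = [+0.3750, +0.9375, +0.0000, -0.2500]
  T[3,:] = [-0.4000, +0.3500, -0.8750, +0.0000]
|eigenvalues of T|: 1.2910, 0.8043, 0.8043, 0.2217.
spectral radius ρ = 1.2910; 1.2910 > 1: divergent.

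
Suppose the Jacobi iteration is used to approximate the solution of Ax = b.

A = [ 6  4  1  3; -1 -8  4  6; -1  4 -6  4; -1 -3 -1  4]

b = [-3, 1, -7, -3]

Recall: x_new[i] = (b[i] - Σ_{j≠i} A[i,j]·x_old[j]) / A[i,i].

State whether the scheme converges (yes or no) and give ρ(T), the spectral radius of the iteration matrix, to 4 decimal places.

no, ρ = 1.1674

Write A = D+L+U with D = diag(6, -8, -6, 4).
Jacobi: T = -D⁻¹(L+U), T[1,2] = -(4)/(-8) = +0.5000; T[1,1] = 0.
  T[0,:] = [+0.0000 -0.6667 -0.1667 -0.5000]
  T[1,:] = [-0.1250 +0.0000 +0.5000 +0.7500]
  T[2,:] = [-0.1667 +0.6667 +0.0000 +0.6667]
  T[3,:] = [+0.2500 +0.7500 +0.2500 +0.0000]
moduli |λ_i(T)| = 1.1674, 0.7737, 0.3675, 0.0261.
ρ(T) = max|λ| = 1.1674; 1.1674 > 1: divergent.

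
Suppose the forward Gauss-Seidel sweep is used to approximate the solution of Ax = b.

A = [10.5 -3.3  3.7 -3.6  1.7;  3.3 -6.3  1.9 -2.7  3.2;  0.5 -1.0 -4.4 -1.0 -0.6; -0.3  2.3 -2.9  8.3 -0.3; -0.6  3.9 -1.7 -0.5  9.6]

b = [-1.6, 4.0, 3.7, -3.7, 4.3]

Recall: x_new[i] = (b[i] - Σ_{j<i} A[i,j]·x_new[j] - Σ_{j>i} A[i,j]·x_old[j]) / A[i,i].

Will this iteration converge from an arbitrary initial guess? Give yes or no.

yes

Let D = diag(10.5, -6.3, -4.4, 8.3, 9.6); L, U the strict triangles.
T_GS = -(D+L)⁻¹U: row 0 first, T[0,2] = -(3.7)/(10.5) = -0.3524; later rows by forward substitution.
  T[0,:] = [+0.0000  +0.3143  -0.3524  +0.3429  -0.1619]
  T[1,:] = [+0.0000  +0.1646  +0.1170  -0.2490  +0.4231]
  T[2,:] = [+0.0000  -0.0017  -0.0666  -0.1317  -0.2509]
  T[3,:] = [+0.0000  -0.0349  -0.0684  +0.0354  -0.1746]
  T[4,:] = [+0.0000  -0.0494  -0.0849  +0.1011  -0.2355]
|roots of det(T-λI)|: 0.2577, 0.1394, 0.0457, 0.0296, 0.0000.
ρ = 0.2577; 0.2577 < 1: convergent.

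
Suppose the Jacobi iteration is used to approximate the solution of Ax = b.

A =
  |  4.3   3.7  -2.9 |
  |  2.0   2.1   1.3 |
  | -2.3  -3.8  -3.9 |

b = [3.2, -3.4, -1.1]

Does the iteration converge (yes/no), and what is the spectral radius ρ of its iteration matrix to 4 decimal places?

Write A = D+L+U with D = diag(4.3, 2.1, -3.9).
T_J = -D⁻¹(L+U): T[1,0] = -(2)/(2.1) = -0.9524; T[1,1] = 0.
  T[0,:] = [+0.0000  -0.8605  +0.6744]
  T[1,:] = [-0.9524  +0.0000  -0.6190]
  T[2,:] = [-0.5897  -0.9744  +0.0000]
eigenvalue magnitudes: 1.1395, 0.7958, 0.3437.
ρ = 1.1395; 1.1395 > 1 ⇒ diverges.

no, ρ = 1.1395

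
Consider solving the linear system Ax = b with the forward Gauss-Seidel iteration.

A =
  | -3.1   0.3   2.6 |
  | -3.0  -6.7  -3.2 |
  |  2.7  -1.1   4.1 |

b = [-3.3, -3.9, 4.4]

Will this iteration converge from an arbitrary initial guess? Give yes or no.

Write A = D+L+U with D = diag(-3.1, -6.7, 4.1).
T_GS = -(D+L)⁻¹U: row 0 first, T[0,1] = -(0.3)/(-3.1) = +0.0968; later rows by forward substitution.
  T[0,:] = [+0.0000, +0.0968, +0.8387]
  T[1,:] = [+0.0000, -0.0433, -0.8532]
  T[2,:] = [+0.0000, -0.0754, -0.7812]
|eigenvalues of T|: 0.8599, 0.0354, 0.0000.
spectral radius ρ = 0.8599; 0.8599 < 1 ⇒ converges.

yes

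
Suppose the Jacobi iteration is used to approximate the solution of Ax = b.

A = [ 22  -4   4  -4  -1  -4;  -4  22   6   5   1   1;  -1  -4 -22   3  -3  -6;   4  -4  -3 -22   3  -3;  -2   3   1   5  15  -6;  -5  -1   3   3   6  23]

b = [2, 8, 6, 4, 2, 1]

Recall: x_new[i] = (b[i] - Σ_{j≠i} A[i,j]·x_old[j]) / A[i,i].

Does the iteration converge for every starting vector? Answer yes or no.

Write A = D+L+U with D = diag(22, 22, -22, -22, 15, 23).
Jacobi: T = -D⁻¹(L+U), T[2,5] = -(-6)/(-22) = -0.2727; T[2,2] = 0.
  T[0,:] = [+0.0000 +0.1818 -0.1818 +0.1818 +0.0455 +0.1818]
  T[1,:] = [+0.1818 +0.0000 -0.2727 -0.2273 -0.0455 -0.0455]
  T[2,:] = [-0.0455 -0.1818 +0.0000 +0.1364 -0.1364 -0.2727]
  T[3,:] = [+0.1818 -0.1818 -0.1364 +0.0000 +0.1364 -0.1364]
  T[4,:] = [+0.1333 -0.2000 -0.0667 -0.3333 +0.0000 +0.4000]
  T[5,:] = [+0.2174 +0.0435 -0.1304 -0.1304 -0.2609 +0.0000]
eigenvalue magnitudes: 0.5398, 0.4126, 0.3913, 0.3913, 0.2022, 0.1493.
ρ = 0.5398; 0.5398 < 1, so it converges for any x₀.

yes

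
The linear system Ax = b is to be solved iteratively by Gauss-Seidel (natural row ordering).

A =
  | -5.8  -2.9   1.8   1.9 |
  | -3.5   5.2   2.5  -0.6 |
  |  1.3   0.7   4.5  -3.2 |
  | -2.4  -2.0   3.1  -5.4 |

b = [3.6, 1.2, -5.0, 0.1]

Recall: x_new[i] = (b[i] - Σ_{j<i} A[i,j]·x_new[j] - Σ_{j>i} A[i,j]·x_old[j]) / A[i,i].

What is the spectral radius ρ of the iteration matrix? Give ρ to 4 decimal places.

0.6308

Diagonal D = diag(-5.8, 5.2, 4.5, -5.4); L, U strict lower/upper.
Gauss-Seidel: T = -(D+L)⁻¹U, row 0 first, T[0,1] = -(-2.9)/(-5.8) = -0.5000; later rows by forward substitution.
  T[0,:] = [+0.0000  -0.5000  +0.3103  +0.3276]
  T[1,:] = [+0.0000  -0.3365  -0.2719  +0.3359]
  T[2,:] = [+0.0000  +0.1968  -0.0474  +0.5642]
  T[3,:] = [+0.0000  +0.4598  -0.0644  +0.0539]
|roots of det(T-λI)|: 0.6308, 0.3470, 0.3470, 0.0000.
spectral radius ρ = 0.6308; 0.6308 < 1: convergent.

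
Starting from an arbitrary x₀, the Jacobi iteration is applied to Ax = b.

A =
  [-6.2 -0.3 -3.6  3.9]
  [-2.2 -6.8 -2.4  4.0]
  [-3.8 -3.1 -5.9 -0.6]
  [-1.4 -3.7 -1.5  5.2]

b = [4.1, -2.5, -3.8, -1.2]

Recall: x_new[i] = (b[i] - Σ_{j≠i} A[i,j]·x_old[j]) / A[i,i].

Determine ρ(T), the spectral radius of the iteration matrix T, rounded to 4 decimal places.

A = D + L + U where D = diag(-6.2, -6.8, -5.9, 5.2).
T_J = -D⁻¹(L+U): T[2,1] = -(-3.1)/(-5.9) = -0.5254; T[2,2] = 0.
  T[0,:] = [+0.0000, -0.0484, -0.5806, +0.6290]
  T[1,:] = [-0.3235, +0.0000, -0.3529, +0.5882]
  T[2,:] = [-0.6441, -0.5254, +0.0000, -0.1017]
  T[3,:] = [+0.2692, +0.7115, +0.2885, +0.0000]
|eigenvalues of T|: 1.2144, 0.7059, 0.5415, 0.0331.
ρ = 1.2144; 1.2144 > 1, so it fails to converge.

1.2144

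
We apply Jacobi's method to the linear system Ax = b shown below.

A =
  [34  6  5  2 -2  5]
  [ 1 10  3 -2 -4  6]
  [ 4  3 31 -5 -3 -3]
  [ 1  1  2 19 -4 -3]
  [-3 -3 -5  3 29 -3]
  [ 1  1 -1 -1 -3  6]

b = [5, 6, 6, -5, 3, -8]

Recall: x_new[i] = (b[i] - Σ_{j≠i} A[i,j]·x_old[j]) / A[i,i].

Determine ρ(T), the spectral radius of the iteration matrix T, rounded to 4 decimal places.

0.6225

A = D + L + U where D = diag(34, 10, 31, 19, 29, 6).
Jacobi: T = -D⁻¹(L+U), T[3,4] = -(-4)/(19) = +0.2105; T[3,3] = 0.
  T[0,:] = [+0.0000 -0.1765 -0.1471 -0.0588 +0.0588 -0.1471]
  T[1,:] = [-0.1000 +0.0000 -0.3000 +0.2000 +0.4000 -0.6000]
  T[2,:] = [-0.1290 -0.0968 +0.0000 +0.1613 +0.0968 +0.0968]
  T[3,:] = [-0.0526 -0.0526 -0.1053 +0.0000 +0.2105 +0.1579]
  T[4,:] = [+0.1034 +0.1034 +0.1724 -0.1034 +0.0000 +0.1034]
  T[5,:] = [-0.1667 -0.1667 +0.1667 +0.1667 +0.5000 +0.0000]
eigenvalue magnitudes: 0.6225, 0.4579, 0.1490, 0.1361, 0.1361, 0.1129.
ρ = 0.6225; 0.6225 < 1 ⇒ converges.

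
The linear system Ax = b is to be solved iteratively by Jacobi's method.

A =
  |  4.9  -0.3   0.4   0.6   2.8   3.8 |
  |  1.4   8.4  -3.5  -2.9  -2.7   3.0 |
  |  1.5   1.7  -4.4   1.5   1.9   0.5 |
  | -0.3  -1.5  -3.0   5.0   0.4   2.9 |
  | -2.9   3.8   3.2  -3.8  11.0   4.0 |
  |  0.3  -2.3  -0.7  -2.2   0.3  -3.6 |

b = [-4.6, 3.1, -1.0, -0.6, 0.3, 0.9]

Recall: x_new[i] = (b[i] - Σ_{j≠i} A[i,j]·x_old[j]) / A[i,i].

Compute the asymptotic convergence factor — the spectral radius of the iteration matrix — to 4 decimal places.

1.2165

Split A = D + L + U, D = diag(4.9, 8.4, -4.4, 5, 11, -3.6).
Jacobi: T = -D⁻¹(L+U), T[0,2] = -(0.4)/(4.9) = -0.0816; T[0,0] = 0.
  T[0,:] = [+0.0000 +0.0612 -0.0816 -0.1224 -0.5714 -0.7755]
  T[1,:] = [-0.1667 +0.0000 +0.4167 +0.3452 +0.3214 -0.3571]
  T[2,:] = [+0.3409 +0.3864 +0.0000 +0.3409 +0.4318 +0.1136]
  T[3,:] = [+0.0600 +0.3000 +0.6000 +0.0000 -0.0800 -0.5800]
  T[4,:] = [+0.2636 -0.3455 -0.2909 +0.3455 +0.0000 -0.3636]
  T[5,:] = [+0.0833 -0.6389 -0.1944 -0.6111 +0.0833 +0.0000]
|eigenvalues of T|: 1.2165, 0.8661, 0.7777, 0.7777, 0.2820, 0.2820.
ρ = 1.2165; 1.2165 > 1 ⇒ diverges.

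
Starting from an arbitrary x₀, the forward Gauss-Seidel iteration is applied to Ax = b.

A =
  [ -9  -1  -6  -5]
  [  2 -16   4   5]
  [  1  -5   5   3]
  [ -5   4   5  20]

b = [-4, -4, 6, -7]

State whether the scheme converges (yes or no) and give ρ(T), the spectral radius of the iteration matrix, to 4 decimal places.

yes, ρ = 0.4248

Let D = diag(-9, -16, 5, 20); L, U the strict triangles.
Gauss-Seidel: T = -(D+L)⁻¹U, row 0 first, T[0,3] = -(-5)/(-9) = -0.5556; later rows by forward substitution.
  T[0,:] = [+0.0000  -0.1111  -0.6667  -0.5556]
  T[1,:] = [+0.0000  -0.0139  +0.1667  +0.2431]
  T[2,:] = [+0.0000  +0.0083  +0.3000  -0.2458]
  T[3,:] = [+0.0000  -0.0271  -0.2750  -0.1260]
eigenvalue magnitudes: 0.4248, 0.2202, 0.0446, 0.0000.
spectral radius ρ = 0.4248; 0.4248 < 1 ⇒ converges.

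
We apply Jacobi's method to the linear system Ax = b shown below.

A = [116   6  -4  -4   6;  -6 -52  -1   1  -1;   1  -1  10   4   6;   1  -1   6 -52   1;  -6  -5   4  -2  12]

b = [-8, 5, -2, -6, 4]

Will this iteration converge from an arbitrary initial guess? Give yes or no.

yes

Split A = D + L + U, D = diag(116, -52, 10, -52, 12).
Jacobi T = -D⁻¹(L+U): T[3,2] = -(6)/(-52) = +0.1154; T[3,3] = 0.
  T[0,:] = [+0.0000  -0.0517  +0.0345  +0.0345  -0.0517]
  T[1,:] = [-0.1154  +0.0000  -0.0192  +0.0192  -0.0192]
  T[2,:] = [-0.1000  +0.1000  +0.0000  -0.4000  -0.6000]
  T[3,:] = [+0.0192  -0.0192  +0.1154  +0.0000  +0.0192]
  T[4,:] = [+0.5000  +0.4167  -0.3333  +0.1667  +0.0000]
eigenvalue magnitudes: 0.3457, 0.2614, 0.2614, 0.1940, 0.0674.
ρ(T) = max|λ| = 0.3457; 0.3457 < 1 ⇒ converges.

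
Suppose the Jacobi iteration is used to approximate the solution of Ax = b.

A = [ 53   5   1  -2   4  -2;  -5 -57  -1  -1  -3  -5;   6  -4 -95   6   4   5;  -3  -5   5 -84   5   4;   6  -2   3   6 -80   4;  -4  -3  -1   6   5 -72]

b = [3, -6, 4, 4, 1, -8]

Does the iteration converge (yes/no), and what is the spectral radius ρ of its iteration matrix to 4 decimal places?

yes, ρ = 0.2006

A = D + L + U where D = diag(53, -57, -95, -84, -80, -72).
Jacobi T = -D⁻¹(L+U): T[0,2] = -(1)/(53) = -0.0189; T[0,0] = 0.
  T[0,:] = [+0.0000, -0.0943, -0.0189, +0.0377, -0.0755, +0.0377]
  T[1,:] = [-0.0877, +0.0000, -0.0175, -0.0175, -0.0526, -0.0877]
  T[2,:] = [+0.0632, -0.0421, +0.0000, +0.0632, +0.0421, +0.0526]
  T[3,:] = [-0.0357, -0.0595, +0.0595, +0.0000, +0.0595, +0.0476]
  T[4,:] = [+0.0750, -0.0250, +0.0375, +0.0750, +0.0000, +0.0500]
  T[5,:] = [-0.0556, -0.0417, -0.0139, +0.0833, +0.0694, +0.0000]
|λ(T)| sorted: 0.2006, 0.1033, 0.1033, 0.0514, 0.0514, 0.0502.
ρ(T) = max|λ| = 0.2006; 0.2006 < 1: convergent.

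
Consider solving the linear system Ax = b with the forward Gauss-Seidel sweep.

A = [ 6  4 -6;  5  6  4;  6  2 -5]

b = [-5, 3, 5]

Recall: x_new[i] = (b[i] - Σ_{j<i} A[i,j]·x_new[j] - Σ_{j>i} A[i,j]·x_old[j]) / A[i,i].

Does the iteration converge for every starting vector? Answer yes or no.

no

Split A = D + L + U, D = diag(6, 6, -5).
T_GS = -(D+L)⁻¹U: row 0 first, T[0,1] = -(4)/(6) = -0.6667; later rows by forward substitution.
  T[0,:] = [+0.0000, -0.6667, +1.0000]
  T[1,:] = [+0.0000, +0.5556, -1.5000]
  T[2,:] = [+0.0000, -0.5778, +0.6000]
|λ(T)| sorted: 1.5090, 0.3534, 0.0000.
spectral radius ρ = 1.5090; 1.5090 > 1 ⇒ diverges.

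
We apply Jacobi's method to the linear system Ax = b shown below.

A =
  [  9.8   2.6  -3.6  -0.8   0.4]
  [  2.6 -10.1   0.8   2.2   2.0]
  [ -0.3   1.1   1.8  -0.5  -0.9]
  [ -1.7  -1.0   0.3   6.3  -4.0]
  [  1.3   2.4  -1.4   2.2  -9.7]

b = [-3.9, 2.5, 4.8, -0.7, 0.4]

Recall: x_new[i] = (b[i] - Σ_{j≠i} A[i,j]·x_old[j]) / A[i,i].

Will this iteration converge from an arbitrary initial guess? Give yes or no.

yes

Diagonal D = diag(9.8, -10.1, 1.8, 6.3, -9.7); L, U strict lower/upper.
Jacobi: T = -D⁻¹(L+U), T[1,3] = -(2.2)/(-10.1) = +0.2178; T[1,1] = 0.
  T[0,:] = [+0.0000, -0.2653, +0.3673, +0.0816, -0.0408]
  T[1,:] = [+0.2574, +0.0000, +0.0792, +0.2178, +0.1980]
  T[2,:] = [+0.1667, -0.6111, +0.0000, +0.2778, +0.5000]
  T[3,:] = [+0.2698, +0.1587, -0.0476, +0.0000, +0.6349]
  T[4,:] = [+0.1340, +0.2474, -0.1443, +0.2268, +0.0000]
eigenvalue magnitudes: 0.5206, 0.3855, 0.3501, 0.3501, 0.1746.
spectral radius ρ = 0.5206; 0.5206 < 1: convergent.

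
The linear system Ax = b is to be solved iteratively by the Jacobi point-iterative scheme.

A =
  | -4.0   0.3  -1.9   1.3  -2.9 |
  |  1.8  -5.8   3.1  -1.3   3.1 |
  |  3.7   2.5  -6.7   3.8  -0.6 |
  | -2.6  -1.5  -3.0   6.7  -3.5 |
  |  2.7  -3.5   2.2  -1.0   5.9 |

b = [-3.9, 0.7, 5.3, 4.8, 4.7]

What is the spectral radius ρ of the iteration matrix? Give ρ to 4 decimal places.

Write A = D+L+U with D = diag(-4, -5.8, -6.7, 6.7, 5.9).
T_J = -D⁻¹(L+U): T[2,3] = -(3.8)/(-6.7) = +0.5672; T[2,2] = 0.
  T[0,:] = [+0.0000  +0.0750  -0.4750  +0.3250  -0.7250]
  T[1,:] = [+0.3103  +0.0000  +0.5345  -0.2241  +0.5345]
  T[2,:] = [+0.5522  +0.3731  +0.0000  +0.5672  -0.0896]
  T[3,:] = [+0.3881  +0.2239  +0.4478  +0.0000  +0.5224]
  T[4,:] = [-0.4576  +0.5932  -0.3729  +0.1695  +0.0000]
moduli |λ_i(T)| = 1.1898, 0.6126, 0.6126, 0.0371, 0.0371.
ρ(T) = max|λ| = 1.1898; 1.1898 > 1: divergent.

1.1898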